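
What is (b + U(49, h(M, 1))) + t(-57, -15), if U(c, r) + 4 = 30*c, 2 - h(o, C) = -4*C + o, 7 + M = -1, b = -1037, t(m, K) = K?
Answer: 414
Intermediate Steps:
M = -8 (M = -7 - 1 = -8)
h(o, C) = 2 - o + 4*C (h(o, C) = 2 - (-4*C + o) = 2 - (o - 4*C) = 2 + (-o + 4*C) = 2 - o + 4*C)
U(c, r) = -4 + 30*c
(b + U(49, h(M, 1))) + t(-57, -15) = (-1037 + (-4 + 30*49)) - 15 = (-1037 + (-4 + 1470)) - 15 = (-1037 + 1466) - 15 = 429 - 15 = 414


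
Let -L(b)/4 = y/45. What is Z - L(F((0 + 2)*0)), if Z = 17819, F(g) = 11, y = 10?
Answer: 160379/9 ≈ 17820.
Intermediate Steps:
L(b) = -8/9 (L(b) = -40/45 = -4*2/9 = -8/9)
Z - L(F((0 + 2)*0)) = 17819 - 1*(-8/9) = 17819 + 8/9 = 160379/9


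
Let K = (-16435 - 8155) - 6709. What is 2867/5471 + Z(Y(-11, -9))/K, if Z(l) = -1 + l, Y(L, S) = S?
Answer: 89788943/171236829 ≈ 0.52435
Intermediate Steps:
K = -31299 (K = -24590 - 6709 = -31299)
2867/5471 + Z(Y(-11, -9))/K = 2867/5471 + (-1 - 9)/(-31299) = 2867*(1/5471) - 10*(-1/31299) = 2867/5471 + 10/31299 = 89788943/171236829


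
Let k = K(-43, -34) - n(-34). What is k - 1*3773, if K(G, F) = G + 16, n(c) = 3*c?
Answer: -3698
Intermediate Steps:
K(G, F) = 16 + G
k = 75 (k = (16 - 43) - 3*(-34) = -27 - 1*(-102) = -27 + 102 = 75)
k - 1*3773 = 75 - 1*3773 = 75 - 3773 = -3698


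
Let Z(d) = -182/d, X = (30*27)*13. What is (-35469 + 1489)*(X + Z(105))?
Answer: -1073251504/3 ≈ -3.5775e+8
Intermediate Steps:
X = 10530 (X = 810*13 = 10530)
(-35469 + 1489)*(X + Z(105)) = (-35469 + 1489)*(10530 - 182/105) = -33980*(10530 - 182*1/105) = -33980*(10530 - 26/15) = -33980*157924/15 = -1073251504/3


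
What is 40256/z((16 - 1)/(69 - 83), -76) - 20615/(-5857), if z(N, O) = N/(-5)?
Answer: 3300973333/17571 ≈ 1.8786e+5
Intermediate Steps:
z(N, O) = -N/5 (z(N, O) = N*(-⅕) = -N/5)
40256/z((16 - 1)/(69 - 83), -76) - 20615/(-5857) = 40256/((-(16 - 1)/(5*(69 - 83)))) - 20615/(-5857) = 40256/((-3/(-14))) - 20615*(-1/5857) = 40256/((-3*(-1)/14)) + 20615/5857 = 40256/((-⅕*(-15/14))) + 20615/5857 = 40256/(3/14) + 20615/5857 = 40256*(14/3) + 20615/5857 = 563584/3 + 20615/5857 = 3300973333/17571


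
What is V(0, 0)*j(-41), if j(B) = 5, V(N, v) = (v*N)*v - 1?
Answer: -5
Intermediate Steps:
V(N, v) = -1 + N*v² (V(N, v) = (N*v)*v - 1 = N*v² - 1 = -1 + N*v²)
V(0, 0)*j(-41) = (-1 + 0*0²)*5 = (-1 + 0*0)*5 = (-1 + 0)*5 = -1*5 = -5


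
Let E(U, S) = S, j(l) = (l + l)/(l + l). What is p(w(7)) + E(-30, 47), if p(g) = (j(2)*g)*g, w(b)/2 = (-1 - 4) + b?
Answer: 63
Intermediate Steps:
j(l) = 1 (j(l) = (2*l)/((2*l)) = (2*l)*(1/(2*l)) = 1)
w(b) = -10 + 2*b (w(b) = 2*((-1 - 4) + b) = 2*(-5 + b) = -10 + 2*b)
p(g) = g**2 (p(g) = (1*g)*g = g*g = g**2)
p(w(7)) + E(-30, 47) = (-10 + 2*7)**2 + 47 = (-10 + 14)**2 + 47 = 4**2 + 47 = 16 + 47 = 63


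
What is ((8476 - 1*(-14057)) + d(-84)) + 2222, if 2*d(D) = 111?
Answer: 49621/2 ≈ 24811.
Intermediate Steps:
d(D) = 111/2 (d(D) = (1/2)*111 = 111/2)
((8476 - 1*(-14057)) + d(-84)) + 2222 = ((8476 - 1*(-14057)) + 111/2) + 2222 = ((8476 + 14057) + 111/2) + 2222 = (22533 + 111/2) + 2222 = 45177/2 + 2222 = 49621/2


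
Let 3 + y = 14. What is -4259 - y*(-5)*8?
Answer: -3819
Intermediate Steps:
y = 11 (y = -3 + 14 = 11)
-4259 - y*(-5)*8 = -4259 - 11*(-5)*8 = -4259 - (-55)*8 = -4259 - 1*(-440) = -4259 + 440 = -3819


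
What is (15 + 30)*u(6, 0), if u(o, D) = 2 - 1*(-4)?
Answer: 270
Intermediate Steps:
u(o, D) = 6 (u(o, D) = 2 + 4 = 6)
(15 + 30)*u(6, 0) = (15 + 30)*6 = 45*6 = 270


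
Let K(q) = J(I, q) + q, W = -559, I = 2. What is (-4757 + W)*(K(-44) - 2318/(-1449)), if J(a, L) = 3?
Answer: 101165252/483 ≈ 2.0945e+5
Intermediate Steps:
K(q) = 3 + q
(-4757 + W)*(K(-44) - 2318/(-1449)) = (-4757 - 559)*((3 - 44) - 2318/(-1449)) = -5316*(-41 - 2318*(-1/1449)) = -5316*(-41 + 2318/1449) = -5316*(-57091/1449) = 101165252/483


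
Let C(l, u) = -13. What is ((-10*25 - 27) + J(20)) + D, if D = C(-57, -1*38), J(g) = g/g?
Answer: -289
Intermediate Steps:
J(g) = 1
D = -13
((-10*25 - 27) + J(20)) + D = ((-10*25 - 27) + 1) - 13 = ((-250 - 27) + 1) - 13 = (-277 + 1) - 13 = -276 - 13 = -289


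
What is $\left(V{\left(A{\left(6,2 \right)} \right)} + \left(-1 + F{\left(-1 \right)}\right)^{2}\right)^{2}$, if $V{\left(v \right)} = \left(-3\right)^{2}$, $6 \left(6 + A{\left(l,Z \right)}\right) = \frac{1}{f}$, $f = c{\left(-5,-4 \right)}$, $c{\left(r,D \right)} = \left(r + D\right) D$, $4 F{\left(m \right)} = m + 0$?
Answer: $\frac{28561}{256} \approx 111.57$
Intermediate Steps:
$F{\left(m \right)} = \frac{m}{4}$ ($F{\left(m \right)} = \frac{m + 0}{4} = \frac{m}{4}$)
$c{\left(r,D \right)} = D \left(D + r\right)$ ($c{\left(r,D \right)} = \left(D + r\right) D = D \left(D + r\right)$)
$f = 36$ ($f = - 4 \left(-4 - 5\right) = \left(-4\right) \left(-9\right) = 36$)
$A{\left(l,Z \right)} = - \frac{1295}{216}$ ($A{\left(l,Z \right)} = -6 + \frac{1}{6 \cdot 36} = -6 + \frac{1}{6} \cdot \frac{1}{36} = -6 + \frac{1}{216} = - \frac{1295}{216}$)
$V{\left(v \right)} = 9$
$\left(V{\left(A{\left(6,2 \right)} \right)} + \left(-1 + F{\left(-1 \right)}\right)^{2}\right)^{2} = \left(9 + \left(-1 + \frac{1}{4} \left(-1\right)\right)^{2}\right)^{2} = \left(9 + \left(-1 - \frac{1}{4}\right)^{2}\right)^{2} = \left(9 + \left(- \frac{5}{4}\right)^{2}\right)^{2} = \left(9 + \frac{25}{16}\right)^{2} = \left(\frac{169}{16}\right)^{2} = \frac{28561}{256}$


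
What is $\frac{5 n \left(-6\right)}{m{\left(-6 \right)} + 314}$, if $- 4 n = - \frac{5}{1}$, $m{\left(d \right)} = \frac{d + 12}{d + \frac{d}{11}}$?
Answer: $- \frac{450}{3757} \approx -0.11978$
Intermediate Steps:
$m{\left(d \right)} = \frac{11 \left(12 + d\right)}{12 d}$ ($m{\left(d \right)} = \frac{12 + d}{d + d \frac{1}{11}} = \frac{12 + d}{d + \frac{d}{11}} = \frac{12 + d}{\frac{12}{11} d} = \left(12 + d\right) \frac{11}{12 d} = \frac{11 \left(12 + d\right)}{12 d}$)
$n = \frac{5}{4}$ ($n = - \frac{\left(-5\right) 1^{-1}}{4} = - \frac{\left(-5\right) 1}{4} = \left(- \frac{1}{4}\right) \left(-5\right) = \frac{5}{4} \approx 1.25$)
$\frac{5 n \left(-6\right)}{m{\left(-6 \right)} + 314} = \frac{5 \cdot \frac{5}{4} \left(-6\right)}{\left(\frac{11}{12} + \frac{11}{-6}\right) + 314} = \frac{\frac{25}{4} \left(-6\right)}{\left(\frac{11}{12} + 11 \left(- \frac{1}{6}\right)\right) + 314} = \frac{1}{\left(\frac{11}{12} - \frac{11}{6}\right) + 314} \left(- \frac{75}{2}\right) = \frac{1}{- \frac{11}{12} + 314} \left(- \frac{75}{2}\right) = \frac{1}{\frac{3757}{12}} \left(- \frac{75}{2}\right) = \frac{12}{3757} \left(- \frac{75}{2}\right) = - \frac{450}{3757}$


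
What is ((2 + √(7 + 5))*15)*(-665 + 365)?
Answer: -9000 - 9000*√3 ≈ -24588.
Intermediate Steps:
((2 + √(7 + 5))*15)*(-665 + 365) = ((2 + √12)*15)*(-300) = ((2 + 2*√3)*15)*(-300) = (30 + 30*√3)*(-300) = -9000 - 9000*√3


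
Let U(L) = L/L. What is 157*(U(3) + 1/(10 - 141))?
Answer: 20410/131 ≈ 155.80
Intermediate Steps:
U(L) = 1
157*(U(3) + 1/(10 - 141)) = 157*(1 + 1/(10 - 141)) = 157*(1 + 1/(-131)) = 157*(1 - 1/131) = 157*(130/131) = 20410/131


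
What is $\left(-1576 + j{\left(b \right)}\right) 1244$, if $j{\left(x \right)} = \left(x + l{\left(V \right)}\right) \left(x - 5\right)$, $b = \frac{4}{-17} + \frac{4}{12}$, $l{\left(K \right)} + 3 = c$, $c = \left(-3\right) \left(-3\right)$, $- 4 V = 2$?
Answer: $- \frac{5196095944}{2601} \approx -1.9977 \cdot 10^{6}$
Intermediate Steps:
$V = - \frac{1}{2}$ ($V = \left(- \frac{1}{4}\right) 2 = - \frac{1}{2} \approx -0.5$)
$c = 9$
$l{\left(K \right)} = 6$ ($l{\left(K \right)} = -3 + 9 = 6$)
$b = \frac{5}{51}$ ($b = 4 \left(- \frac{1}{17}\right) + 4 \cdot \frac{1}{12} = - \frac{4}{17} + \frac{1}{3} = \frac{5}{51} \approx 0.098039$)
$j{\left(x \right)} = \left(-5 + x\right) \left(6 + x\right)$ ($j{\left(x \right)} = \left(x + 6\right) \left(x - 5\right) = \left(6 + x\right) \left(-5 + x\right) = \left(-5 + x\right) \left(6 + x\right)$)
$\left(-1576 + j{\left(b \right)}\right) 1244 = \left(-1576 + \left(-30 + \frac{5}{51} + \left(\frac{5}{51}\right)^{2}\right)\right) 1244 = \left(-1576 + \left(-30 + \frac{5}{51} + \frac{25}{2601}\right)\right) 1244 = \left(-1576 - \frac{77750}{2601}\right) 1244 = \left(- \frac{4176926}{2601}\right) 1244 = - \frac{5196095944}{2601}$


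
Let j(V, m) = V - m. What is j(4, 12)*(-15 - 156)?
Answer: 1368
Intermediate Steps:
j(4, 12)*(-15 - 156) = (4 - 1*12)*(-15 - 156) = (4 - 12)*(-171) = -8*(-171) = 1368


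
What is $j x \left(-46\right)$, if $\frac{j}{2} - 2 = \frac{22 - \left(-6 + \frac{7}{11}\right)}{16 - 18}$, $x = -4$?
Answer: $- \frac{47288}{11} \approx -4298.9$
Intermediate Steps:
$j = - \frac{257}{11}$ ($j = 4 + 2 \frac{22 - \left(-6 + \frac{7}{11}\right)}{16 - 18} = 4 + 2 \frac{22 - - \frac{59}{11}}{-2} = 4 + 2 \left(22 + \left(- \frac{7}{11} + 6\right)\right) \left(- \frac{1}{2}\right) = 4 + 2 \left(22 + \frac{59}{11}\right) \left(- \frac{1}{2}\right) = 4 + 2 \cdot \frac{301}{11} \left(- \frac{1}{2}\right) = 4 + 2 \left(- \frac{301}{22}\right) = 4 - \frac{301}{11} = - \frac{257}{11} \approx -23.364$)
$j x \left(-46\right) = \left(- \frac{257}{11}\right) \left(-4\right) \left(-46\right) = \frac{1028}{11} \left(-46\right) = - \frac{47288}{11}$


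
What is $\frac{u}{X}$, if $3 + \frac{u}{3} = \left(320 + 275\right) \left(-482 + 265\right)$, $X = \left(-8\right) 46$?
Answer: $\frac{193677}{184} \approx 1052.6$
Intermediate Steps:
$X = -368$
$u = -387354$ ($u = -9 + 3 \left(320 + 275\right) \left(-482 + 265\right) = -9 + 3 \cdot 595 \left(-217\right) = -9 + 3 \left(-129115\right) = -9 - 387345 = -387354$)
$\frac{u}{X} = - \frac{387354}{-368} = \left(-387354\right) \left(- \frac{1}{368}\right) = \frac{193677}{184}$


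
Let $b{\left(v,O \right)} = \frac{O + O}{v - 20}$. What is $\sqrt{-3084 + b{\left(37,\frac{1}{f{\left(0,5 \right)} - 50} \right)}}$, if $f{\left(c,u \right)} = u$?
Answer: $\frac{i \sqrt{200537270}}{255} \approx 55.534 i$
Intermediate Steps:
$b{\left(v,O \right)} = \frac{2 O}{-20 + v}$
$\sqrt{-3084 + b{\left(37,\frac{1}{f{\left(0,5 \right)} - 50} \right)}} = \sqrt{-3084 + \frac{2}{\left(5 - 50\right) \left(-20 + 37\right)}} = \sqrt{-3084 + \frac{2}{\left(-45\right) 17}} = \sqrt{-3084 + 2 \left(- \frac{1}{45}\right) \frac{1}{17}} = \sqrt{-3084 - \frac{2}{765}} = \sqrt{- \frac{2359262}{765}} = \frac{i \sqrt{200537270}}{255}$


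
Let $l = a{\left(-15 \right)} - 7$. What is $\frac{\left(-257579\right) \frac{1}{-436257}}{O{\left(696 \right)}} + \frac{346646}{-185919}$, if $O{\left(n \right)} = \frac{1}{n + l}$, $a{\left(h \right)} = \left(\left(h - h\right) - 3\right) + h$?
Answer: $\frac{10660726084583}{27036155061} \approx 394.31$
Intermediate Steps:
$a{\left(h \right)} = -3 + h$ ($a{\left(h \right)} = \left(0 - 3\right) + h = -3 + h$)
$l = -25$ ($l = \left(-3 - 15\right) - 7 = -18 - 7 = -25$)
$O{\left(n \right)} = \frac{1}{-25 + n}$ ($O{\left(n \right)} = \frac{1}{n - 25} = \frac{1}{-25 + n}$)
$\frac{\left(-257579\right) \frac{1}{-436257}}{O{\left(696 \right)}} + \frac{346646}{-185919} = \frac{\left(-257579\right) \frac{1}{-436257}}{\frac{1}{-25 + 696}} + \frac{346646}{-185919} = \frac{\left(-257579\right) \left(- \frac{1}{436257}\right)}{\frac{1}{671}} + 346646 \left(- \frac{1}{185919}\right) = \frac{257579 \frac{1}{\frac{1}{671}}}{436257} - \frac{346646}{185919} = \frac{257579}{436257} \cdot 671 - \frac{346646}{185919} = \frac{172835509}{436257} - \frac{346646}{185919} = \frac{10660726084583}{27036155061}$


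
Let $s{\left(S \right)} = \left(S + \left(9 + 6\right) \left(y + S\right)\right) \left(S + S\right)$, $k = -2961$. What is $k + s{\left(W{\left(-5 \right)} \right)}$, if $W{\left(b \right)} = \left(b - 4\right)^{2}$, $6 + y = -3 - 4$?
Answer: $175401$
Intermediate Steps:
$y = -13$ ($y = -6 - 7 = -13$)
$W{\left(b \right)} = \left(-4 + b\right)^{2}$
$s{\left(S \right)} = 2 S \left(-195 + 16 S\right)$ ($s{\left(S \right)} = \left(S + \left(9 + 6\right) \left(-13 + S\right)\right) \left(S + S\right) = \left(S + 15 \left(-13 + S\right)\right) 2 S = \left(S + \left(-195 + 15 S\right)\right) 2 S = \left(-195 + 16 S\right) 2 S = 2 S \left(-195 + 16 S\right)$)
$k + s{\left(W{\left(-5 \right)} \right)} = -2961 + 2 \left(-4 - 5\right)^{2} \left(-195 + 16 \left(-4 - 5\right)^{2}\right) = -2961 + 2 \left(-9\right)^{2} \left(-195 + 16 \left(-9\right)^{2}\right) = -2961 + 2 \cdot 81 \left(-195 + 16 \cdot 81\right) = -2961 + 2 \cdot 81 \left(-195 + 1296\right) = -2961 + 2 \cdot 81 \cdot 1101 = -2961 + 178362 = 175401$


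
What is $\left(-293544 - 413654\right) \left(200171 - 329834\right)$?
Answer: $91697414274$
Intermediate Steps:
$\left(-293544 - 413654\right) \left(200171 - 329834\right) = \left(-707198\right) \left(-129663\right) = 91697414274$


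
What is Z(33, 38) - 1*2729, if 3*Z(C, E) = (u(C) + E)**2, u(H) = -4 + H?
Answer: -3698/3 ≈ -1232.7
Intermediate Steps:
Z(C, E) = (-4 + C + E)**2/3 (Z(C, E) = ((-4 + C) + E)**2/3 = (-4 + C + E)**2/3)
Z(33, 38) - 1*2729 = (-4 + 33 + 38)**2/3 - 1*2729 = (1/3)*67**2 - 2729 = (1/3)*4489 - 2729 = 4489/3 - 2729 = -3698/3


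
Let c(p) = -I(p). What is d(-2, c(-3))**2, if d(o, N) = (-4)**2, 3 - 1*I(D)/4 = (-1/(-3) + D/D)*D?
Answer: 256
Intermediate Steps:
I(D) = 12 - 16*D/3 (I(D) = 12 - 4*(-1/(-3) + D/D)*D = 12 - 4*(-1*(-1/3) + 1)*D = 12 - 4*(1/3 + 1)*D = 12 - 16*D/3)
c(p) = -12 + 16*p/3 (c(p) = -(12 - 16*p/3) = -12 + 16*p/3)
d(o, N) = 16
d(-2, c(-3))**2 = 16**2 = 256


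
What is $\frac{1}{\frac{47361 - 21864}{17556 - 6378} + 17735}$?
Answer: $\frac{1242}{22029703} \approx 5.6378 \cdot 10^{-5}$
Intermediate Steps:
$\frac{1}{\frac{47361 - 21864}{17556 - 6378} + 17735} = \frac{1}{\frac{25497}{11178} + 17735} = \frac{1}{25497 \cdot \frac{1}{11178} + 17735} = \frac{1}{\frac{2833}{1242} + 17735} = \frac{1}{\frac{22029703}{1242}} = \frac{1242}{22029703}$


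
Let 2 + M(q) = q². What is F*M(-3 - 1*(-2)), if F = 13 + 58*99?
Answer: -5755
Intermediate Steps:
M(q) = -2 + q²
F = 5755 (F = 13 + 5742 = 5755)
F*M(-3 - 1*(-2)) = 5755*(-2 + (-3 - 1*(-2))²) = 5755*(-2 + (-3 + 2)²) = 5755*(-2 + (-1)²) = 5755*(-2 + 1) = 5755*(-1) = -5755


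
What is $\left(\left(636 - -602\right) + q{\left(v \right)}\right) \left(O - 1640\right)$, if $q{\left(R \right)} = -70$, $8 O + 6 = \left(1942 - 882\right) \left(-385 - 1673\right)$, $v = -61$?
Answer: $-320412476$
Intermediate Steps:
$O = - \frac{1090743}{4}$ ($O = - \frac{3}{4} + \frac{\left(1942 - 882\right) \left(-385 - 1673\right)}{8} = - \frac{3}{4} + \frac{1060 \left(-2058\right)}{8} = - \frac{3}{4} + \frac{1}{8} \left(-2181480\right) = - \frac{3}{4} - 272685 = - \frac{1090743}{4} \approx -2.7269 \cdot 10^{5}$)
$\left(\left(636 - -602\right) + q{\left(v \right)}\right) \left(O - 1640\right) = \left(\left(636 - -602\right) - 70\right) \left(- \frac{1090743}{4} - 1640\right) = \left(\left(636 + 602\right) - 70\right) \left(- \frac{1097303}{4}\right) = \left(1238 - 70\right) \left(- \frac{1097303}{4}\right) = 1168 \left(- \frac{1097303}{4}\right) = -320412476$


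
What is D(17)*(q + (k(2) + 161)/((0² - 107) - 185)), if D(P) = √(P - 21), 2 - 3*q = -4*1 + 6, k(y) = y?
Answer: -163*I/146 ≈ -1.1164*I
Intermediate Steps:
q = 0 (q = ⅔ - (-4*1 + 6)/3 = ⅔ - (-4 + 6)/3 = ⅔ - ⅓*2 = ⅔ - ⅔ = 0)
D(P) = √(-21 + P)
D(17)*(q + (k(2) + 161)/((0² - 107) - 185)) = √(-21 + 17)*(0 + (2 + 161)/((0² - 107) - 185)) = √(-4)*(0 + 163/((0 - 107) - 185)) = (2*I)*(0 + 163/(-107 - 185)) = (2*I)*(0 + 163/(-292)) = (2*I)*(0 + 163*(-1/292)) = (2*I)*(0 - 163/292) = (2*I)*(-163/292) = -163*I/146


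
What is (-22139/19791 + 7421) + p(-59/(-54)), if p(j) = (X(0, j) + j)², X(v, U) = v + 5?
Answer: 15938802829/2137428 ≈ 7457.0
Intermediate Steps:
X(v, U) = 5 + v
p(j) = (5 + j)² (p(j) = ((5 + 0) + j)² = (5 + j)²)
(-22139/19791 + 7421) + p(-59/(-54)) = (-22139/19791 + 7421) + (5 - 59/(-54))² = (-22139*1/19791 + 7421) + (5 - 59*(-1/54))² = (-22139/19791 + 7421) + (5 + 59/54)² = 146846872/19791 + (329/54)² = 146846872/19791 + 108241/2916 = 15938802829/2137428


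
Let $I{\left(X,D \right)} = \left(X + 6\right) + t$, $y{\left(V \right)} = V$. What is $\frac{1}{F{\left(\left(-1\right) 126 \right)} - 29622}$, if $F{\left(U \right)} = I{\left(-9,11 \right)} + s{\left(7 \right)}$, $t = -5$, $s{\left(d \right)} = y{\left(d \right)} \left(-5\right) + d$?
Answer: $- \frac{1}{29658} \approx -3.3718 \cdot 10^{-5}$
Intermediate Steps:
$s{\left(d \right)} = - 4 d$ ($s{\left(d \right)} = d \left(-5\right) + d = - 5 d + d = - 4 d$)
$I{\left(X,D \right)} = 1 + X$ ($I{\left(X,D \right)} = \left(X + 6\right) - 5 = \left(6 + X\right) - 5 = 1 + X$)
$F{\left(U \right)} = -36$ ($F{\left(U \right)} = \left(1 - 9\right) - 28 = -8 - 28 = -36$)
$\frac{1}{F{\left(\left(-1\right) 126 \right)} - 29622} = \frac{1}{-36 - 29622} = \frac{1}{-29658} = - \frac{1}{29658}$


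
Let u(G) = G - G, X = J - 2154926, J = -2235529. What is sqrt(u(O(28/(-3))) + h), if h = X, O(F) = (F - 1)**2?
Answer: I*sqrt(4390455) ≈ 2095.3*I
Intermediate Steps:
X = -4390455 (X = -2235529 - 2154926 = -4390455)
O(F) = (-1 + F)**2
u(G) = 0
h = -4390455
sqrt(u(O(28/(-3))) + h) = sqrt(0 - 4390455) = sqrt(-4390455) = I*sqrt(4390455)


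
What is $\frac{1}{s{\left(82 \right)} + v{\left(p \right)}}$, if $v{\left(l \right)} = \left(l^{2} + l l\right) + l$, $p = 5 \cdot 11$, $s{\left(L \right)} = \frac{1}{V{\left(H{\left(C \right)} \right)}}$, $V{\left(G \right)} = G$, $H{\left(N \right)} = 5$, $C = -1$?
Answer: $\frac{5}{30526} \approx 0.00016379$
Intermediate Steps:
$s{\left(L \right)} = \frac{1}{5}$
$p = 55$
$v{\left(l \right)} = l + 2 l^{2}$ ($v{\left(l \right)} = \left(l^{2} + l^{2}\right) + l = 2 l^{2} + l = l + 2 l^{2}$)
$\frac{1}{s{\left(82 \right)} + v{\left(p \right)}} = \frac{1}{\frac{1}{5} + 55 \left(1 + 2 \cdot 55\right)} = \frac{1}{\frac{1}{5} + 55 \left(1 + 110\right)} = \frac{1}{\frac{1}{5} + 55 \cdot 111} = \frac{1}{\frac{1}{5} + 6105} = \frac{1}{\frac{30526}{5}} = \frac{5}{30526}$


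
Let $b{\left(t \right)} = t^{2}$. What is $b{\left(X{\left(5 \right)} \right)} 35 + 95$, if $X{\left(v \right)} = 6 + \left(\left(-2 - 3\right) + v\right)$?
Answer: $1355$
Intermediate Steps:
$X{\left(v \right)} = 1 + v$ ($X{\left(v \right)} = 6 + \left(-5 + v\right) = 1 + v$)
$b{\left(X{\left(5 \right)} \right)} 35 + 95 = \left(1 + 5\right)^{2} \cdot 35 + 95 = 6^{2} \cdot 35 + 95 = 36 \cdot 35 + 95 = 1260 + 95 = 1355$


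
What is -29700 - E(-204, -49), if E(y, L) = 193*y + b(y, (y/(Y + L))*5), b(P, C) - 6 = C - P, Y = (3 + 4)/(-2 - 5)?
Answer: 47208/5 ≈ 9441.6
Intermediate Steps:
Y = -1 (Y = 7/(-7) = 7*(-1/7) = -1)
b(P, C) = 6 + C - P (b(P, C) = 6 + (C - P) = 6 + C - P)
E(y, L) = 6 + 192*y + 5*y/(-1 + L) (E(y, L) = 193*y + (6 + (y/(-1 + L))*5 - y) = 193*y + (6 + 5*y/(-1 + L) - y) = 193*y + (6 - y + 5*y/(-1 + L)) = 6 + 192*y + 5*y/(-1 + L))
-29700 - E(-204, -49) = -29700 - (5*(-204) + 6*(1 + 32*(-204))*(-1 - 49))/(-1 - 49) = -29700 - (-1020 + 6*(1 - 6528)*(-50))/(-50) = -29700 - (-1)*(-1020 + 6*(-6527)*(-50))/50 = -29700 - (-1)*(-1020 + 1958100)/50 = -29700 - (-1)*1957080/50 = -29700 - 1*(-195708/5) = -29700 + 195708/5 = 47208/5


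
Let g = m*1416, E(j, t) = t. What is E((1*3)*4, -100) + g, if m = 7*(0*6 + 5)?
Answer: 49460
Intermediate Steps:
m = 35 (m = 7*(0 + 5) = 7*5 = 35)
g = 49560 (g = 35*1416 = 49560)
E((1*3)*4, -100) + g = -100 + 49560 = 49460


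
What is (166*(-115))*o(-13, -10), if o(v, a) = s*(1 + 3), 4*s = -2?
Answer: 38180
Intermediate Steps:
s = -½ (s = (¼)*(-2) = -½ ≈ -0.50000)
o(v, a) = -2 (o(v, a) = -(1 + 3)/2 = -½*4 = -2)
(166*(-115))*o(-13, -10) = (166*(-115))*(-2) = -19090*(-2) = 38180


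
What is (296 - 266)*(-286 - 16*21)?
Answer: -18660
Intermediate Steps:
(296 - 266)*(-286 - 16*21) = 30*(-286 - 336) = 30*(-622) = -18660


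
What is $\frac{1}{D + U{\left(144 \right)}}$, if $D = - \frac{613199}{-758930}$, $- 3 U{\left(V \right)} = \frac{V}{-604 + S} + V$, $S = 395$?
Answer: $- \frac{158616370}{7448998529} \approx -0.021294$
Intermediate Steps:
$U{\left(V \right)} = - \frac{208 V}{627}$ ($U{\left(V \right)} = - \frac{\frac{V}{-604 + 395} + V}{3} = - \frac{\frac{V}{-209} + V}{3} = - \frac{- \frac{V}{209} + V}{3} = - \frac{\frac{208}{209} V}{3} = - \frac{208 V}{627}$)
$D = \frac{613199}{758930}$ ($D = \left(-613199\right) \left(- \frac{1}{758930}\right) = \frac{613199}{758930} \approx 0.80798$)
$\frac{1}{D + U{\left(144 \right)}} = \frac{1}{\frac{613199}{758930} - \frac{9984}{209}} = \frac{1}{- \frac{7448998529}{158616370}} = - \frac{158616370}{7448998529}$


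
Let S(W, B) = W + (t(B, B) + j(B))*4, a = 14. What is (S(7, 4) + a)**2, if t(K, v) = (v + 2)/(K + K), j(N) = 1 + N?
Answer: 1936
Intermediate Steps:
t(K, v) = (2 + v)/(2*K) (t(K, v) = (2 + v)/((2*K)) = (2 + v)*(1/(2*K)) = (2 + v)/(2*K))
S(W, B) = 4 + W + 4*B + 2*(2 + B)/B (S(W, B) = W + ((2 + B)/(2*B) + (1 + B))*4 = W + (1 + B + (2 + B)/(2*B))*4 = W + (4 + 4*B + 2*(2 + B)/B) = 4 + W + 4*B + 2*(2 + B)/B)
(S(7, 4) + a)**2 = ((6 + 7 + 4*4 + 4/4) + 14)**2 = ((6 + 7 + 16 + 4*(1/4)) + 14)**2 = ((6 + 7 + 16 + 1) + 14)**2 = (30 + 14)**2 = 44**2 = 1936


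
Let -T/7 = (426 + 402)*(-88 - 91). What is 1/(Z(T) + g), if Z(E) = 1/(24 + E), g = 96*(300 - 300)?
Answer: 1037508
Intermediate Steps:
g = 0 (g = 96*0 = 0)
T = 1037484 (T = -7*(426 + 402)*(-88 - 91) = -5796*(-179) = -7*(-148212) = 1037484)
1/(Z(T) + g) = 1/(1/(24 + 1037484) + 0) = 1/(1/1037508 + 0) = 1/(1/1037508) = 1037508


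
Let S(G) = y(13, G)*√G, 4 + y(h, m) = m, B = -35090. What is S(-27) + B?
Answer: -35090 - 93*I*√3 ≈ -35090.0 - 161.08*I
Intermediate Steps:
y(h, m) = -4 + m
S(G) = √G*(-4 + G) (S(G) = (-4 + G)*√G = √G*(-4 + G))
S(-27) + B = √(-27)*(-4 - 27) - 35090 = (3*I*√3)*(-31) - 35090 = -93*I*√3 - 35090 = -35090 - 93*I*√3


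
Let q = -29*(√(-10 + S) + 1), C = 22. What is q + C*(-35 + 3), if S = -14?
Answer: -733 - 58*I*√6 ≈ -733.0 - 142.07*I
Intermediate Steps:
q = -29 - 58*I*√6 (q = -29*(√(-10 - 14) + 1) = -29*(√(-24) + 1) = -29*(2*I*√6 + 1) = -29*(1 + 2*I*√6) = -29 - 58*I*√6 ≈ -29.0 - 142.07*I)
q + C*(-35 + 3) = (-29 - 58*I*√6) + 22*(-35 + 3) = (-29 - 58*I*√6) + 22*(-32) = (-29 - 58*I*√6) - 704 = -733 - 58*I*√6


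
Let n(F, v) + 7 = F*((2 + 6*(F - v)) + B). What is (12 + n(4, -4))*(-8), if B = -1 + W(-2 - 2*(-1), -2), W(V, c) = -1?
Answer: -1576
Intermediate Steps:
B = -2 (B = -1 - 1 = -2)
n(F, v) = -7 + F*(-6*v + 6*F) (n(F, v) = -7 + F*((2 + 6*(F - v)) - 2) = -7 + F*((2 + (-6*v + 6*F)) - 2) = -7 + F*((2 - 6*v + 6*F) - 2) = -7 + F*(-6*v + 6*F))
(12 + n(4, -4))*(-8) = (12 + (-7 + 6*4² - 6*4*(-4)))*(-8) = (12 + (-7 + 6*16 + 96))*(-8) = (12 + (-7 + 96 + 96))*(-8) = (12 + 185)*(-8) = 197*(-8) = -1576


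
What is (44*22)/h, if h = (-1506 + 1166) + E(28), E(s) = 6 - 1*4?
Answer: -484/169 ≈ -2.8639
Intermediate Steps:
E(s) = 2 (E(s) = 6 - 4 = 2)
h = -338 (h = (-1506 + 1166) + 2 = -340 + 2 = -338)
(44*22)/h = (44*22)/(-338) = 968*(-1/338) = -484/169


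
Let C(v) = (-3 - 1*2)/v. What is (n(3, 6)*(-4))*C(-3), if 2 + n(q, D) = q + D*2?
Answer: -260/3 ≈ -86.667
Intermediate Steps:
n(q, D) = -2 + q + 2*D (n(q, D) = -2 + (q + D*2) = -2 + (q + 2*D) = -2 + q + 2*D)
C(v) = -5/v (C(v) = (-3 - 2)/v = -5/v)
(n(3, 6)*(-4))*C(-3) = ((-2 + 3 + 2*6)*(-4))*(-5/(-3)) = ((-2 + 3 + 12)*(-4))*(-5*(-⅓)) = (13*(-4))*(5/3) = -52*5/3 = -260/3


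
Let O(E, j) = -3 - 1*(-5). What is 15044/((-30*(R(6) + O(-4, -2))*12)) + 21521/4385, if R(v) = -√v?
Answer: 737155/15786 + 3761*√6/180 ≈ 97.877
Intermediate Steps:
O(E, j) = 2 (O(E, j) = -3 + 5 = 2)
15044/((-30*(R(6) + O(-4, -2))*12)) + 21521/4385 = 15044/((-30*(-√6 + 2)*12)) + 21521/4385 = 15044/((-30*(2 - √6)*12)) + 21521*(1/4385) = 15044/((-30*(2 - √6)*12)) + 21521/4385 = 15044/(((-60 + 30*√6)*12)) + 21521/4385 = 15044/(-720 + 360*√6) + 21521/4385 = 21521/4385 + 15044/(-720 + 360*√6)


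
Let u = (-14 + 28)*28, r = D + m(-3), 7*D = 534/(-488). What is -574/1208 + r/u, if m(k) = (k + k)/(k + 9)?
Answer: -48337433/101099936 ≈ -0.47812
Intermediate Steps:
m(k) = 2*k/(9 + k) (m(k) = (2*k)/(9 + k) = 2*k/(9 + k))
D = -267/1708 (D = (534/(-488))/7 = (534*(-1/488))/7 = (⅐)*(-267/244) = -267/1708 ≈ -0.15632)
r = -1975/1708 (r = -267/1708 + 2*(-3)/(9 - 3) = -267/1708 + 2*(-3)/6 = -267/1708 + 2*(-3)*(⅙) = -267/1708 - 1 = -1975/1708 ≈ -1.1563)
u = 392 (u = 14*28 = 392)
-574/1208 + r/u = -574/1208 - 1975/1708/392 = -574*1/1208 - 1975/1708*1/392 = -287/604 - 1975/669536 = -48337433/101099936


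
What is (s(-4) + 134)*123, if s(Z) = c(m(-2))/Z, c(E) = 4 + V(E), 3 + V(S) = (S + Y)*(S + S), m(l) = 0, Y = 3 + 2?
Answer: 65805/4 ≈ 16451.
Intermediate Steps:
Y = 5
V(S) = -3 + 2*S*(5 + S) (V(S) = -3 + (S + 5)*(S + S) = -3 + (5 + S)*(2*S) = -3 + 2*S*(5 + S))
c(E) = 1 + 2*E² + 10*E (c(E) = 4 + (-3 + 2*E² + 10*E) = 1 + 2*E² + 10*E)
s(Z) = 1/Z (s(Z) = (1 + 2*0² + 10*0)/Z = (1 + 2*0 + 0)/Z = (1 + 0 + 0)/Z = 1/Z)
(s(-4) + 134)*123 = (1/(-4) + 134)*123 = (-¼ + 134)*123 = (535/4)*123 = 65805/4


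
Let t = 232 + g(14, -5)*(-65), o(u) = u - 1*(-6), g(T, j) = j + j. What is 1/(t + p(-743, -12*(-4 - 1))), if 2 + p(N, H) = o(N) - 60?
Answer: 1/83 ≈ 0.012048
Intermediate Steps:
g(T, j) = 2*j
o(u) = 6 + u (o(u) = u + 6 = 6 + u)
t = 882 (t = 232 + (2*(-5))*(-65) = 232 - 10*(-65) = 232 + 650 = 882)
p(N, H) = -56 + N (p(N, H) = -2 + ((6 + N) - 60) = -2 + (-54 + N) = -56 + N)
1/(t + p(-743, -12*(-4 - 1))) = 1/(882 + (-56 - 743)) = 1/(882 - 799) = 1/83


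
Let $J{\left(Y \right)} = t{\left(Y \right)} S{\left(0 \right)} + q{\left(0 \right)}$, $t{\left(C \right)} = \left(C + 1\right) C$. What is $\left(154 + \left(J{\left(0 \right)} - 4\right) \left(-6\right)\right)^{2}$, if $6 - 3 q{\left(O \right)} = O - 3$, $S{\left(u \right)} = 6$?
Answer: $25600$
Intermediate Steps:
$t{\left(C \right)} = C \left(1 + C\right)$ ($t{\left(C \right)} = \left(1 + C\right) C = C \left(1 + C\right)$)
$q{\left(O \right)} = 3 - \frac{O}{3}$ ($q{\left(O \right)} = 2 - \frac{O - 3}{3} = 2 - \frac{-3 + O}{3} = 2 - \left(-1 + \frac{O}{3}\right) = 3 - \frac{O}{3}$)
$J{\left(Y \right)} = 3 + 6 Y \left(1 + Y\right)$ ($J{\left(Y \right)} = Y \left(1 + Y\right) 6 + \left(3 - 0\right) = 6 Y \left(1 + Y\right) + \left(3 + 0\right) = 6 Y \left(1 + Y\right) + 3 = 3 + 6 Y \left(1 + Y\right)$)
$\left(154 + \left(J{\left(0 \right)} - 4\right) \left(-6\right)\right)^{2} = \left(154 + \left(\left(3 + 6 \cdot 0 \left(1 + 0\right)\right) - 4\right) \left(-6\right)\right)^{2} = \left(154 + \left(\left(3 + 6 \cdot 0 \cdot 1\right) - 4\right) \left(-6\right)\right)^{2} = \left(154 + \left(\left(3 + 0\right) - 4\right) \left(-6\right)\right)^{2} = \left(154 + \left(3 - 4\right) \left(-6\right)\right)^{2} = \left(154 - -6\right)^{2} = \left(154 + 6\right)^{2} = 160^{2} = 25600$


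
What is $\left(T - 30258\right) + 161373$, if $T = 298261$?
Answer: $429376$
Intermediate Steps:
$\left(T - 30258\right) + 161373 = \left(298261 - 30258\right) + 161373 = 268003 + 161373 = 429376$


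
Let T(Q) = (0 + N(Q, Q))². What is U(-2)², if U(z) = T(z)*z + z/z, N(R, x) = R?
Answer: 49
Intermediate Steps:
T(Q) = Q² (T(Q) = (0 + Q)² = Q²)
U(z) = 1 + z³ (U(z) = z²*z + z/z = z³ + 1 = 1 + z³)
U(-2)² = (1 + (-2)³)² = (1 - 8)² = (-7)² = 49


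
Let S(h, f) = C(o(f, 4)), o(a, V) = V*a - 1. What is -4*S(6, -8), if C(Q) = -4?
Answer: 16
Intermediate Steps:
o(a, V) = -1 + V*a
S(h, f) = -4
-4*S(6, -8) = -4*(-4) = 16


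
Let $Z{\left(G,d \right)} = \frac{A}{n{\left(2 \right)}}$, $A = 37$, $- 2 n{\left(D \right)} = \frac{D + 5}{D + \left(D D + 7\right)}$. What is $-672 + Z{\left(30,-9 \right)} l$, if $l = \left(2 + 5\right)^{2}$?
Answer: $-7406$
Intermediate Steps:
$l = 49$ ($l = 7^{2} = 49$)
$n{\left(D \right)} = - \frac{5 + D}{2 \left(7 + D + D^{2}\right)}$ ($n{\left(D \right)} = - \frac{\left(D + 5\right) \frac{1}{D + \left(D D + 7\right)}}{2} = - \frac{\left(5 + D\right) \frac{1}{D + \left(D^{2} + 7\right)}}{2} = - \frac{\left(5 + D\right) \frac{1}{D + \left(7 + D^{2}\right)}}{2} = - \frac{\left(5 + D\right) \frac{1}{7 + D + D^{2}}}{2} = - \frac{\frac{1}{7 + D + D^{2}} \left(5 + D\right)}{2} = - \frac{5 + D}{2 \left(7 + D + D^{2}\right)}$)
$Z{\left(G,d \right)} = - \frac{962}{7}$ ($Z{\left(G,d \right)} = \frac{37}{\frac{1}{2} \frac{1}{7 + 2 + 2^{2}} \left(-5 - 2\right)} = \frac{37}{\frac{1}{2} \frac{1}{7 + 2 + 4} \left(-5 - 2\right)} = \frac{37}{\frac{1}{2} \cdot \frac{1}{13} \left(-7\right)} = \frac{37}{- \frac{7}{26}} = 37 \left(- \frac{26}{7}\right) = - \frac{962}{7}$)
$-672 + Z{\left(30,-9 \right)} l = -672 - 6734 = -7406$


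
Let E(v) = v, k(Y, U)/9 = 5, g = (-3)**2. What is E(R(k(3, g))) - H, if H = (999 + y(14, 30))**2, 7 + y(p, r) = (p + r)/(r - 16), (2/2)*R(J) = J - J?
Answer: -48525156/49 ≈ -9.9031e+5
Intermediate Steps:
g = 9
k(Y, U) = 45 (k(Y, U) = 9*5 = 45)
R(J) = 0 (R(J) = J - J = 0)
y(p, r) = -7 + (p + r)/(-16 + r) (y(p, r) = -7 + (p + r)/(r - 16) = -7 + (p + r)/(-16 + r))
H = 48525156/49 (H = (999 + (112 + 14 - 6*30)/(-16 + 30))**2 = (999 + (112 + 14 - 180)/14)**2 = (999 + (1/14)*(-54))**2 = (999 - 27/7)**2 = (6966/7)**2 = 48525156/49 ≈ 9.9031e+5)
E(R(k(3, g))) - H = 0 - 1*48525156/49 = 0 - 48525156/49 = -48525156/49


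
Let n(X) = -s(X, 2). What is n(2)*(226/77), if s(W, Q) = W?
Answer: -452/77 ≈ -5.8701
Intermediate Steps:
n(X) = -X
n(2)*(226/77) = (-1*2)*(226/77) = -452/77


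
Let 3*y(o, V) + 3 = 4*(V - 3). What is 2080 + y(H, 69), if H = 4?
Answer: 2167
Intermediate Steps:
y(o, V) = -5 + 4*V/3 (y(o, V) = -1 + (4*(V - 3))/3 = -1 + (4*(-3 + V))/3 = -1 + (-12 + 4*V)/3 = -1 + (-4 + 4*V/3) = -5 + 4*V/3)
2080 + y(H, 69) = 2080 + (-5 + (4/3)*69) = 2080 + (-5 + 92) = 2080 + 87 = 2167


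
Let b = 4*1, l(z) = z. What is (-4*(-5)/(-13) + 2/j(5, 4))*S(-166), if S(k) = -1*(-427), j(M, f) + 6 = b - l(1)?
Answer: -36722/39 ≈ -941.59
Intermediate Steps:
b = 4
j(M, f) = -3 (j(M, f) = -6 + (4 - 1*1) = -6 + (4 - 1) = -6 + 3 = -3)
S(k) = 427
(-4*(-5)/(-13) + 2/j(5, 4))*S(-166) = (-4*(-5)/(-13) + 2/(-3))*427 = (20*(-1/13) + 2*(-⅓))*427 = (-20/13 - ⅔)*427 = -86/39*427 = -36722/39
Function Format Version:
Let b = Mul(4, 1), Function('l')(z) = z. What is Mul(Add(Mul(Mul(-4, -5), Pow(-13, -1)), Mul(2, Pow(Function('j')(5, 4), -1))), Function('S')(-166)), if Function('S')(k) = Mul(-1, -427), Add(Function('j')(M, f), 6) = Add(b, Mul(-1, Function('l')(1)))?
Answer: Rational(-36722, 39) ≈ -941.59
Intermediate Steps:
b = 4
Function('j')(M, f) = -3 (Function('j')(M, f) = Add(-6, Add(4, Mul(-1, 1))) = Add(-6, Add(4, -1)) = Add(-6, 3) = -3)
Function('S')(k) = 427
Mul(Add(Mul(Mul(-4, -5), Pow(-13, -1)), Mul(2, Pow(Function('j')(5, 4), -1))), Function('S')(-166)) = Mul(Add(Mul(Mul(-4, -5), Pow(-13, -1)), Mul(2, Pow(-3, -1))), 427) = Mul(Add(Mul(20, Rational(-1, 13)), Mul(2, Rational(-1, 3))), 427) = Mul(Add(Rational(-20, 13), Rational(-2, 3)), 427) = Mul(Rational(-86, 39), 427) = Rational(-36722, 39)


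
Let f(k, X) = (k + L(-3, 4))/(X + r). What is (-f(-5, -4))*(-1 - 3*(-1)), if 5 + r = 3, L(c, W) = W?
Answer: -1/3 ≈ -0.33333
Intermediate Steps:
r = -2 (r = -5 + 3 = -2)
f(k, X) = (4 + k)/(-2 + X) (f(k, X) = (k + 4)/(X - 2) = (4 + k)/(-2 + X))
(-f(-5, -4))*(-1 - 3*(-1)) = (-(4 - 5)/(-2 - 4))*(-1 - 3*(-1)) = (-(-1)/(-6))*(-1 + 3) = -(-1)*(-1)/6*2 = -1*1/6*2 = -1/6*2 = -1/3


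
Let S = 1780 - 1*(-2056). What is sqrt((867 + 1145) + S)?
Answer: 2*sqrt(1462) ≈ 76.472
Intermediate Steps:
S = 3836 (S = 1780 + 2056 = 3836)
sqrt((867 + 1145) + S) = sqrt((867 + 1145) + 3836) = sqrt(2012 + 3836) = sqrt(5848) = 2*sqrt(1462)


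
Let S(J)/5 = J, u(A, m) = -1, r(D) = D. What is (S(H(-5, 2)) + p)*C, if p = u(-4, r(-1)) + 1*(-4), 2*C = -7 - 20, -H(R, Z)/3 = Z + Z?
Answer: 1755/2 ≈ 877.50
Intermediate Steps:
H(R, Z) = -6*Z (H(R, Z) = -3*(Z + Z) = -6*Z)
S(J) = 5*J
C = -27/2 (C = (-7 - 20)/2 = (1/2)*(-27) = -27/2 ≈ -13.500)
p = -5 (p = -1 + 1*(-4) = -1 - 4 = -5)
(S(H(-5, 2)) + p)*C = (5*(-6*2) - 5)*(-27/2) = (5*(-12) - 5)*(-27/2) = (-60 - 5)*(-27/2) = -65*(-27/2) = 1755/2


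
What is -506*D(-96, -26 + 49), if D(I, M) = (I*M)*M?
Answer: 25696704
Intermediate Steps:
D(I, M) = I*M²
-506*D(-96, -26 + 49) = -(-48576)*(-26 + 49)² = -(-48576)*23² = -(-48576)*529 = -506*(-50784) = 25696704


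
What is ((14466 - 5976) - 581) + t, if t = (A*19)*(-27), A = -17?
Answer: 16630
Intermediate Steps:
t = 8721 (t = -17*19*(-27) = -323*(-27) = 8721)
((14466 - 5976) - 581) + t = ((14466 - 5976) - 581) + 8721 = (8490 - 581) + 8721 = 7909 + 8721 = 16630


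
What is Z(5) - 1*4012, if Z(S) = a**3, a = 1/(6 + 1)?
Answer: -1376115/343 ≈ -4012.0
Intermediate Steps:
a = 1/7 ≈ 0.14286
Z(S) = 1/343 (Z(S) = (1/7)**3 = 1/343)
Z(5) - 1*4012 = 1/343 - 1*4012 = 1/343 - 4012 = -1376115/343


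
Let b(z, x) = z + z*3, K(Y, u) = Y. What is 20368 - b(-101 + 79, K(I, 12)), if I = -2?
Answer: 20456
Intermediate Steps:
b(z, x) = 4*z (b(z, x) = z + 3*z = 4*z)
20368 - b(-101 + 79, K(I, 12)) = 20368 - 4*(-101 + 79) = 20368 - 4*(-22) = 20368 - 1*(-88) = 20368 + 88 = 20456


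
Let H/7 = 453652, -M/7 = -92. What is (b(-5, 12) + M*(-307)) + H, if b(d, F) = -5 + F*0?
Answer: 2977851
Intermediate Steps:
M = 644 (M = -7*(-92) = 644)
H = 3175564 (H = 7*453652 = 3175564)
b(d, F) = -5 (b(d, F) = -5 + 0 = -5)
(b(-5, 12) + M*(-307)) + H = (-5 + 644*(-307)) + 3175564 = (-5 - 197708) + 3175564 = -197713 + 3175564 = 2977851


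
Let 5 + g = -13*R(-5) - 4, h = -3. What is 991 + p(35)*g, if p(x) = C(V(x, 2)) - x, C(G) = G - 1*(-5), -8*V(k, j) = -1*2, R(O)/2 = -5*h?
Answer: 51445/4 ≈ 12861.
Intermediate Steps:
R(O) = 30 (R(O) = 2*(-5*(-3)) = 2*15 = 30)
V(k, j) = 1/4 (V(k, j) = -(-1)*2/8 = -1/8*(-2) = 1/4)
C(G) = 5 + G (C(G) = G + 5 = 5 + G)
g = -399 (g = -5 + (-13*30 - 4) = -5 + (-390 - 4) = -5 - 394 = -399)
p(x) = 21/4 - x (p(x) = (5 + 1/4) - x = 21/4 - x)
991 + p(35)*g = 991 + (21/4 - 1*35)*(-399) = 991 + (21/4 - 35)*(-399) = 991 - 119/4*(-399) = 991 + 47481/4 = 51445/4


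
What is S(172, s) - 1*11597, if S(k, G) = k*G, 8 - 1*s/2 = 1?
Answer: -9189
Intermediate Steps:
s = 14 (s = 16 - 2*1 = 16 - 2 = 14)
S(k, G) = G*k
S(172, s) - 1*11597 = 14*172 - 1*11597 = 2408 - 11597 = -9189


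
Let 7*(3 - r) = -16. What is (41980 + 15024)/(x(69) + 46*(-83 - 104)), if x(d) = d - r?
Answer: -99757/14942 ≈ -6.6763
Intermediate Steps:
r = 37/7 (r = 3 - 1/7*(-16) = 3 + 16/7 = 37/7 ≈ 5.2857)
x(d) = -37/7 + d (x(d) = d - 1*37/7 = d - 37/7 = -37/7 + d)
(41980 + 15024)/(x(69) + 46*(-83 - 104)) = (41980 + 15024)/((-37/7 + 69) + 46*(-83 - 104)) = 57004/(446/7 + 46*(-187)) = 57004/(446/7 - 8602) = 57004/(-59768/7) = 57004*(-7/59768) = -99757/14942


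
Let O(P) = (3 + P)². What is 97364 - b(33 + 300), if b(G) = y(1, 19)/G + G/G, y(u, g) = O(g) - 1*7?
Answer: 3602378/37 ≈ 97362.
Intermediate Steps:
y(u, g) = -7 + (3 + g)² (y(u, g) = (3 + g)² - 1*7 = (3 + g)² - 7 = -7 + (3 + g)²)
b(G) = 1 + 477/G (b(G) = (-7 + (3 + 19)²)/G + G/G = (-7 + 22²)/G + 1 = (-7 + 484)/G + 1 = 477/G + 1 = 1 + 477/G)
97364 - b(33 + 300) = 97364 - (477 + (33 + 300))/(33 + 300) = 97364 - (477 + 333)/333 = 97364 - 810/333 = 97364 - 1*90/37 = 97364 - 90/37 = 3602378/37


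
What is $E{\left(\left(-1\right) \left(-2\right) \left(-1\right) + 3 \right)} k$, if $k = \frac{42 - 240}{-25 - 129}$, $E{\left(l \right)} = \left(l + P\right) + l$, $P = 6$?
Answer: $\frac{72}{7} \approx 10.286$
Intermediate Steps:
$E{\left(l \right)} = 6 + 2 l$ ($E{\left(l \right)} = \left(l + 6\right) + l = \left(6 + l\right) + l = 6 + 2 l$)
$k = \frac{9}{7}$ ($k = - \frac{198}{-154} = \left(-198\right) \left(- \frac{1}{154}\right) = \frac{9}{7} \approx 1.2857$)
$E{\left(\left(-1\right) \left(-2\right) \left(-1\right) + 3 \right)} k = \left(6 + 2 \left(\left(-1\right) \left(-2\right) \left(-1\right) + 3\right)\right) \frac{9}{7} = \left(6 + 2 \left(2 \left(-1\right) + 3\right)\right) \frac{9}{7} = \left(6 + 2 \left(-2 + 3\right)\right) \frac{9}{7} = \left(6 + 2 \cdot 1\right) \frac{9}{7} = \left(6 + 2\right) \frac{9}{7} = 8 \cdot \frac{9}{7} = \frac{72}{7}$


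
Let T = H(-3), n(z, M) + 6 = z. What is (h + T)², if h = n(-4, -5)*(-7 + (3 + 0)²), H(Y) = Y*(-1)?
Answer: 289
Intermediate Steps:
n(z, M) = -6 + z
H(Y) = -Y
T = 3 (T = -1*(-3) = 3)
h = -20 (h = (-6 - 4)*(-7 + (3 + 0)²) = -10*(-7 + 3²) = -10*(-7 + 9) = -10*2 = -20)
(h + T)² = (-20 + 3)² = (-17)² = 289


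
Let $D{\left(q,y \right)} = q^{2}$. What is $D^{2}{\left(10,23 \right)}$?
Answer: $10000$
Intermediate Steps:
$D^{2}{\left(10,23 \right)} = \left(10^{2}\right)^{2} = 100^{2} = 10000$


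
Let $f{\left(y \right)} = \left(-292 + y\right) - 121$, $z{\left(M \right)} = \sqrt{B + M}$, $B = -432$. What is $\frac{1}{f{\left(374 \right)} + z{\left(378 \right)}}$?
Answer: $- \frac{13}{525} - \frac{i \sqrt{6}}{525} \approx -0.024762 - 0.0046657 i$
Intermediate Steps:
$z{\left(M \right)} = \sqrt{-432 + M}$
$f{\left(y \right)} = -413 + y$
$\frac{1}{f{\left(374 \right)} + z{\left(378 \right)}} = \frac{1}{\left(-413 + 374\right) + \sqrt{-432 + 378}} = \frac{1}{-39 + \sqrt{-54}} = \frac{1}{-39 + 3 i \sqrt{6}}$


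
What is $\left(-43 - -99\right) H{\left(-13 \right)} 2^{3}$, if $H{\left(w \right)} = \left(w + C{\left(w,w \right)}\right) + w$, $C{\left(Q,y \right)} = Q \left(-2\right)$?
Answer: $0$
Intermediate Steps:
$C{\left(Q,y \right)} = - 2 Q$
$H{\left(w \right)} = 0$ ($H{\left(w \right)} = \left(w - 2 w\right) + w = - w + w = 0$)
$\left(-43 - -99\right) H{\left(-13 \right)} 2^{3} = \left(-43 - -99\right) 0 \cdot 2^{3} = \left(-43 + 99\right) 0 \cdot 8 = 56 \cdot 0 \cdot 8 = 0 \cdot 8 = 0$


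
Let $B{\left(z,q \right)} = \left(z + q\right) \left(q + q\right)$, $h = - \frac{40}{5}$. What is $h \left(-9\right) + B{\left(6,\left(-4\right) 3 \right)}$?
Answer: $216$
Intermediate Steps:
$h = -8$ ($h = \left(-40\right) \frac{1}{5} = -8$)
$B{\left(z,q \right)} = 2 q \left(q + z\right)$ ($B{\left(z,q \right)} = \left(q + z\right) 2 q = 2 q \left(q + z\right)$)
$h \left(-9\right) + B{\left(6,\left(-4\right) 3 \right)} = \left(-8\right) \left(-9\right) + 2 \left(\left(-4\right) 3\right) \left(\left(-4\right) 3 + 6\right) = 72 + 2 \left(-12\right) \left(-12 + 6\right) = 72 + 2 \left(-12\right) \left(-6\right) = 72 + 144 = 216$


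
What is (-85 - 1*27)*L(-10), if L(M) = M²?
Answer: -11200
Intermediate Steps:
(-85 - 1*27)*L(-10) = (-85 - 1*27)*(-10)² = (-85 - 27)*100 = -112*100 = -11200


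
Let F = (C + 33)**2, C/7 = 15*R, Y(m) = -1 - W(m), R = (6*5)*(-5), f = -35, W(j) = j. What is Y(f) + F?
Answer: 247024123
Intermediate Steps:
R = -150 (R = 30*(-5) = -150)
Y(m) = -1 - m
C = -15750 (C = 7*(15*(-150)) = 7*(-2250) = -15750)
F = 247024089 (F = (-15750 + 33)**2 = (-15717)**2 = 247024089)
Y(f) + F = (-1 - 1*(-35)) + 247024089 = (-1 + 35) + 247024089 = 34 + 247024089 = 247024123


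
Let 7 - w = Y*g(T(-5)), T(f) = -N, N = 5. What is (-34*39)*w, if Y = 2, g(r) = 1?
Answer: -6630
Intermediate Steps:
T(f) = -5 (T(f) = -1*5 = -5)
w = 5 (w = 7 - 2 = 5)
(-34*39)*w = -34*39*5 = -1326*5 = -6630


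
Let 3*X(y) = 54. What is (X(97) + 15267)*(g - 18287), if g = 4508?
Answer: -210612015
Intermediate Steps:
X(y) = 18 (X(y) = (⅓)*54 = 18)
(X(97) + 15267)*(g - 18287) = (18 + 15267)*(4508 - 18287) = 15285*(-13779) = -210612015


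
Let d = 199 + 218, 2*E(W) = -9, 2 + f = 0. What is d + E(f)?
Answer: 825/2 ≈ 412.50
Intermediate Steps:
f = -2 (f = -2 + 0 = -2)
E(W) = -9/2 (E(W) = (½)*(-9) = -9/2)
d = 417
d + E(f) = 417 - 9/2 = 825/2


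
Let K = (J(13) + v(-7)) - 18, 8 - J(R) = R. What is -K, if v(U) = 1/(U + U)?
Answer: 323/14 ≈ 23.071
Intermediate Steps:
v(U) = 1/(2*U)
J(R) = 8 - R
K = -323/14 (K = ((8 - 1*13) + (½)/(-7)) - 18 = ((8 - 13) + (½)*(-⅐)) - 18 = (-5 - 1/14) - 18 = -71/14 - 18 = -323/14 ≈ -23.071)
-K = -1*(-323/14) = 323/14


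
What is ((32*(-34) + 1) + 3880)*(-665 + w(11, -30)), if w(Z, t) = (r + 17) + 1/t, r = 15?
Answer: -17680621/10 ≈ -1.7681e+6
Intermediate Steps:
w(Z, t) = 32 + 1/t (w(Z, t) = (15 + 17) + 1/t = 32 + 1/t)
((32*(-34) + 1) + 3880)*(-665 + w(11, -30)) = ((32*(-34) + 1) + 3880)*(-665 + (32 + 1/(-30))) = ((-1088 + 1) + 3880)*(-665 + (32 - 1/30)) = (-1087 + 3880)*(-665 + 959/30) = 2793*(-18991/30) = -17680621/10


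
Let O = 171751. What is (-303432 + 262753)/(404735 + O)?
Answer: -40679/576486 ≈ -0.070564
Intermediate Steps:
(-303432 + 262753)/(404735 + O) = (-303432 + 262753)/(404735 + 171751) = -40679/576486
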